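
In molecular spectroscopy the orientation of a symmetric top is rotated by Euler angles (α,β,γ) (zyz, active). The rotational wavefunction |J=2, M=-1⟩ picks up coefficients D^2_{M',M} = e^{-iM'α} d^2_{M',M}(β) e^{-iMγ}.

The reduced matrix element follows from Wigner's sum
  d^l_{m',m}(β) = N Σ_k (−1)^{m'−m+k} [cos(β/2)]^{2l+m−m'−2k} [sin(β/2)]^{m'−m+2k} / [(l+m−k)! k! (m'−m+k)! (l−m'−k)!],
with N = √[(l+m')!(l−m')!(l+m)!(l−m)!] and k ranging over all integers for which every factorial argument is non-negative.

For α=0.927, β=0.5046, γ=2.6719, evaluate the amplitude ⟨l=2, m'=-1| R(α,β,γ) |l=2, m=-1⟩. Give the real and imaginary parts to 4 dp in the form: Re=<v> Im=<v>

Re=-0.6316 Im=-0.3108

First d^2_{-1,-1}(β=0.5046), then the phase factors e^{-i(-1)α} and e^{-i(-1)γ}:
With c≡cos(β/2)=0.968341 and s≡sin(β/2)=0.249632, N=[1·6·1·6]^{1/2}=6.000000
The bounds max(0,m−m')=0 and min(l+m,l−m')=1 give 2 terms
  k=0: (−1)^0·6.0000/(6)·0.9683^4·0.2496^0 = +0.879251
  k=1: (−1)^1·6.0000/(2)·0.9683^2·0.2496^2 = -0.175298
d^2_{-1,-1}(0.5046) = +0.879251 -0.175298 = +0.703953
Attach z-rotation phases: D = e^{-i(-1)(0.927)}·(+0.703953)·e^{-i(-1)(2.6719)} = -0.631618-0.310819i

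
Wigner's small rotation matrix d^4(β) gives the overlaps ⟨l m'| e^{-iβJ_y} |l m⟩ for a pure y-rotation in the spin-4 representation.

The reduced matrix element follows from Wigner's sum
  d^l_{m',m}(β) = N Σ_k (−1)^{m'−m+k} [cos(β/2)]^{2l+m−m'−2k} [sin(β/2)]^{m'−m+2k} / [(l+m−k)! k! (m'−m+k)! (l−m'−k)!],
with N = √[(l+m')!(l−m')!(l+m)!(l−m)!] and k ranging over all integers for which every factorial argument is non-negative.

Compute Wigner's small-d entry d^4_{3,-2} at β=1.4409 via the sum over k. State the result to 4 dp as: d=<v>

d=-0.4424

d^4_{3,-2}(β=1.4409) via Wigner's sum:
With c≡cos(β/2)=0.751509 and s≡sin(β/2)=0.659723, N=[5040·1·2·720]^{1/2}=2693.993318
Admissible k: 0..1 (factorial args all ≥0)
  k=0: (−1)^5·2693.9933/(240)·0.7515^3·0.6597^5 = -0.595382
  k=1: (−1)^6·2693.9933/(720)·0.7515^1·0.6597^7 = +0.152943
d^4_{3,-2}(1.4409) = -0.595382 +0.152943 = -0.442439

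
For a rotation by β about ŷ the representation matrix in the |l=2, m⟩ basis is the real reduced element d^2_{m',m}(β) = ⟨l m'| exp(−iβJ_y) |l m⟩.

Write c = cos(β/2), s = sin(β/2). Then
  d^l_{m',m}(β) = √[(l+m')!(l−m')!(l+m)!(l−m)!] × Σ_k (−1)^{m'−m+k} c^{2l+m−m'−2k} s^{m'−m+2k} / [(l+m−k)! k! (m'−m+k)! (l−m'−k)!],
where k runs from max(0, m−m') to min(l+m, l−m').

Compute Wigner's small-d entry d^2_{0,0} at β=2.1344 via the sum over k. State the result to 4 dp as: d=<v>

d^2_{0,0}(β=2.1344) via Wigner's sum:
Half-angle: c=0.482579, s=0.875853. N=√(2·2·2·2)=4.000000
k∈{0,1,2} keeps every argument non-negative
  k=0: (−1)^0·4.0000/(4)·0.4826^4·0.8759^0 = +0.054234
  k=1: (−1)^1·4.0000/(1)·0.4826^2·0.8759^2 = -0.714592
  k=2: (−1)^2·4.0000/(4)·0.4826^0·0.8759^4 = +0.588470
d^2_{0,0}(2.1344) = +0.054234 -0.714592 +0.588470 = -0.071888

d=-0.0719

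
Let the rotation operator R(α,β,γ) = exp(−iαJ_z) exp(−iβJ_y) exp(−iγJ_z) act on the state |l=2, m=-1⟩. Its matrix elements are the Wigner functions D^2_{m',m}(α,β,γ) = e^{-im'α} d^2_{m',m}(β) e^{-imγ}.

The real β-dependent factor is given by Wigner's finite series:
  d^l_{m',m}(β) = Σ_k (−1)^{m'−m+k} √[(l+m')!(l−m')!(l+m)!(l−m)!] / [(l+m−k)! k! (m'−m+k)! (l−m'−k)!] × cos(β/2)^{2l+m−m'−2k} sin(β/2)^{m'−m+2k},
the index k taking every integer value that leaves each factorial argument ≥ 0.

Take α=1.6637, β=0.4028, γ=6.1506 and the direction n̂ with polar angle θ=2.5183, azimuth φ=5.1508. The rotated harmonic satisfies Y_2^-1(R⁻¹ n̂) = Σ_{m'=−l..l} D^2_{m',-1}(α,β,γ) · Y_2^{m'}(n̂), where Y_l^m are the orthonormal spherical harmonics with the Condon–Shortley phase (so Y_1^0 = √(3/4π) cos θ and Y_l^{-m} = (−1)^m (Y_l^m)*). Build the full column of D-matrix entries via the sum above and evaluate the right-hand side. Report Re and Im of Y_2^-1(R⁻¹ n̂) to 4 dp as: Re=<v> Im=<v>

Need the full column D^2_{m',-1} for m'=−2..2 at α=1.6637, β=0.4028, γ=6.1506.
cos(β/2)=0.979787, sin(β/2)=0.200041
d^2_{-2,-1}: single k=1 term ⇒ +0.376309;  D = -0.375777-0.020019i
d^2_{-1,-1}: k∈[0..1] ⇒ +0.921568 -0.115246 = +0.806323;  D = +0.031988+0.805688i
d^2_{0,-1}: k∈[0..1] ⇒ -0.460883 +0.019212 = -0.441671;  D = -0.437795+0.058388i
d^2_{1,-1}: k∈[0..1] ⇒ +0.115246 -0.001601 = +0.113644;  D = -0.025409-0.110767i
d^2_{2,-1}: single k=0 term ⇒ -0.015686;  D = +0.014898-0.004910i
Y_2^{m'}(θ=2.5183,φ=5.1508) and Σ D·Y over m':
  (-0.3758-0.0200i)·(-0.0842+0.1012i)  (+0.0320+0.8057i)·(-0.1554-0.3315i)  (-0.4378+0.0584i)·(+0.3084+0.0000i)  (-0.0254-0.1108i)·(+0.1554-0.3315i)  (+0.0149-0.0049i)·(-0.0842-0.1012i)
Y_2^-1(R⁻¹ n̂) = +0.118350-0.164046i

Re=0.1183 Im=-0.1640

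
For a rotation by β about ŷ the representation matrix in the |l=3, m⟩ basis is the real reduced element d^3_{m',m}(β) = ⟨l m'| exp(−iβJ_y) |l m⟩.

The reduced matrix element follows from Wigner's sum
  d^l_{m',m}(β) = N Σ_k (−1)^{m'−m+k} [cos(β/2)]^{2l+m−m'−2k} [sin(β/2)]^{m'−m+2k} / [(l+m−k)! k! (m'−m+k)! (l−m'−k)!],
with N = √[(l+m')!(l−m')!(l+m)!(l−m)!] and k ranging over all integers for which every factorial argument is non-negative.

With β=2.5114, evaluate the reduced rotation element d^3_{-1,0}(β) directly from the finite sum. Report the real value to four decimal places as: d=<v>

d^3_{-1,0}(β=2.5114) via Wigner's sum:
c=cos(2.5114/2)=0.309908, s=sin(2.5114/2)=0.950767; N=√[2·24·6·6]=41.569219
k: max(0,(0)−(-1))=1 … min(3+(0),3−(-1))=3
  k=1: (−1)^0·41.5692/(12)·0.3099^5·0.9508^1 = +0.009415
  k=2: (−1)^1·41.5692/(4)·0.3099^3·0.9508^3 = -0.265847
  k=3: (−1)^2·41.5692/(12)·0.3099^1·0.9508^5 = +0.834052
d^3_{-1,0}(2.5114) = +0.009415 -0.265847 +0.834052 = +0.577620

d=0.5776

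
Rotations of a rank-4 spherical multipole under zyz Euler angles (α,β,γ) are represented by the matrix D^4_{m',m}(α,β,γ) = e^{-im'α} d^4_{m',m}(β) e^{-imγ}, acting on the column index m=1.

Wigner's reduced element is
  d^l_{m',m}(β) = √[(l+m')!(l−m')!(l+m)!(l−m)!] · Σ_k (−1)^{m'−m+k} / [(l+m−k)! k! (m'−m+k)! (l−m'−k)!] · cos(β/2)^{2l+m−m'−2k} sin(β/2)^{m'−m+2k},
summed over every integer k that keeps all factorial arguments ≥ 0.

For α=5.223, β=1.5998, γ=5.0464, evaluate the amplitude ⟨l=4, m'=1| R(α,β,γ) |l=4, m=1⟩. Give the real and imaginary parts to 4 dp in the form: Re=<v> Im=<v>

Split into d^4_{1,1}(β=1.5998) × two z-phases.
c=cos(1.5998/2)=0.696778, s=sin(1.5998/2)=0.717286; N=√[120·6·120·6]=720.000000
k: max(0,(1)−(1))=0 … min(4+(1),4−(1))=3
  k=0: (−1)^0·720.0000/(720)·0.6968^8·0.7173^0 = +0.055559
  k=1: (−1)^1·720.0000/(48)·0.6968^6·0.7173^2 = -0.883171
  k=2: (−1)^2·720.0000/(24)·0.6968^4·0.7173^4 = +1.871848
  k=3: (−1)^3·720.0000/(72)·0.6968^2·0.7173^6 = -0.661219
d^4_{1,1}(1.5998) = +0.055559 -0.883171 +1.871848 -0.661219 = +0.383018
Phases: e^{-i·(1)·5.223}=+0.488710+0.872446i, e^{-i·(1)·5.0464}=+0.327835+0.944735i ⇒ D=-0.254329+0.286390i

Re=-0.2543 Im=0.2864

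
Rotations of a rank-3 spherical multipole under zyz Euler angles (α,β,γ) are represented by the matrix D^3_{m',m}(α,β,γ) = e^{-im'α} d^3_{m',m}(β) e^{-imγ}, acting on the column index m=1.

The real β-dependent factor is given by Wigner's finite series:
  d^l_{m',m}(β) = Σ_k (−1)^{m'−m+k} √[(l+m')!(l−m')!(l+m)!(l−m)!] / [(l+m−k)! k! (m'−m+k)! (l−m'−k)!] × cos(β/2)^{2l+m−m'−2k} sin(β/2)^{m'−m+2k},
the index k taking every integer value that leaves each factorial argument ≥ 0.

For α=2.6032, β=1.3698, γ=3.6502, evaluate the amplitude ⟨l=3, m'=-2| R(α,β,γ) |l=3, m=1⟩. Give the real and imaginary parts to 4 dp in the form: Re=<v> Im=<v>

Split into d^3_{-2,1}(β=1.3698) × two z-phases.
Half-angle: c=0.774482, s=0.632596. N=√(1·120·24·2)=75.894664
Admissible k: 3..4 (factorial args all ≥0)
  k=3: (−1)^0·75.8947/(12)·0.7745^3·0.6326^3 = +0.743777
  k=4: (−1)^1·75.8947/(24)·0.7745^1·0.6326^5 = -0.248109
d^3_{-2,1}(1.3698) = +0.743777 -0.248109 = +0.495668
Attach z-rotation phases: D = e^{-i(-2)(2.6032)}·(+0.495668)·e^{-i(1)(3.6502)} = +0.007235+0.495616i

Re=0.0072 Im=0.4956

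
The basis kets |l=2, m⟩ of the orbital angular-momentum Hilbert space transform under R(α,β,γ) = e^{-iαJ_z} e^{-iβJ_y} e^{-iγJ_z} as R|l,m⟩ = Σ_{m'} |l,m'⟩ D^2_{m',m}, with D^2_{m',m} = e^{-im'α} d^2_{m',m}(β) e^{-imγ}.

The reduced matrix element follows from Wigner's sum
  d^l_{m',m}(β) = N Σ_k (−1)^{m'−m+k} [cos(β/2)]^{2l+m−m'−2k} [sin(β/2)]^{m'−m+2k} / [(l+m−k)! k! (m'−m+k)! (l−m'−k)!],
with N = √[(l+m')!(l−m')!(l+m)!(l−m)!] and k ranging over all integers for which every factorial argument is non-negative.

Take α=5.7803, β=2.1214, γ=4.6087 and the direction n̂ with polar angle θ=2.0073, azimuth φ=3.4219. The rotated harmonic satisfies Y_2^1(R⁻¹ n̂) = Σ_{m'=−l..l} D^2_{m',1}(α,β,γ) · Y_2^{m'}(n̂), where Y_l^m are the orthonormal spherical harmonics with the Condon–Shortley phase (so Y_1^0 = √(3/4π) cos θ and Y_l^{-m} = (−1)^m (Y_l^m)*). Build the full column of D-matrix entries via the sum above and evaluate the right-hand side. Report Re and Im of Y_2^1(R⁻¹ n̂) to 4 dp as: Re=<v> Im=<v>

Need the full column D^2_{m',1} for m'=−2..2 at α=5.7803, β=2.1214, γ=4.6087.
cos(β/2)=0.488261, sin(β/2)=0.872697
d^2_{-2,1}: single k=3 term ⇒ +0.649043;  D = +0.509252+0.402392i
d^2_{-1,1}: k∈[2..3] ⇒ +0.544695 -0.580036 = -0.035341;  D = -0.013736-0.032562i
d^2_{0,1}: k∈[1..2] ⇒ +0.248826 -0.794912 = -0.546086;  D = +0.056522-0.543153i
d^2_{1,1}: k∈[0..1] ⇒ +0.056834 -0.544695 = -0.487861;  D = +0.278108-0.400829i
d^2_{2,1}: single k=0 term ⇒ -0.203166;  D = +0.181927-0.090438i
Y_2^{m'}(θ=2.0073,φ=3.4219) and Σ D·Y over m':
  (+0.5093+0.4024i)·(+0.2687-0.1687i)  (-0.0137-0.0326i)·(+0.2844-0.0819i)  (+0.0565-0.5432i)·(-0.1463+0.0000i)  (+0.2781-0.4008i)·(-0.2844-0.0819i)  (+0.1819-0.0904i)·(+0.2687+0.1687i)
Y_2^1(R⁻¹ n̂) = +0.142062+0.191152i

Re=0.1421 Im=0.1912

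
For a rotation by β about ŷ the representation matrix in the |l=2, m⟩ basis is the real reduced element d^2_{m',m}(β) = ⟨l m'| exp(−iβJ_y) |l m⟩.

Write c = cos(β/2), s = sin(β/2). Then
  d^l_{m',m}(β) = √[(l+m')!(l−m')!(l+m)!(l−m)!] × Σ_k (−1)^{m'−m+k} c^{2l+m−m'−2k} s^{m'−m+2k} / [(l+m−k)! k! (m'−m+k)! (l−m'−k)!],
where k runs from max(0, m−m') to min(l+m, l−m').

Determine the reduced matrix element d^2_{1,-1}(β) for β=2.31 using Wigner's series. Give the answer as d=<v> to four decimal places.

d=-0.2907

d^2_{1,-1}(β=2.31) via Wigner's sum:
c=cos(2.31/2)=0.403919, s=sin(2.31/2)=0.914795; N=√[6·1·1·6]=6.000000
The bounds max(0,m−m')=0 and min(l+m,l−m')=1 give 2 terms
  k=0: (−1)^2·6.0000/(2)·0.4039^2·0.9148^2 = +0.409597
  k=1: (−1)^3·6.0000/(6)·0.4039^0·0.9148^4 = -0.700318
d^2_{1,-1}(2.31) = +0.409597 -0.700318 = -0.290721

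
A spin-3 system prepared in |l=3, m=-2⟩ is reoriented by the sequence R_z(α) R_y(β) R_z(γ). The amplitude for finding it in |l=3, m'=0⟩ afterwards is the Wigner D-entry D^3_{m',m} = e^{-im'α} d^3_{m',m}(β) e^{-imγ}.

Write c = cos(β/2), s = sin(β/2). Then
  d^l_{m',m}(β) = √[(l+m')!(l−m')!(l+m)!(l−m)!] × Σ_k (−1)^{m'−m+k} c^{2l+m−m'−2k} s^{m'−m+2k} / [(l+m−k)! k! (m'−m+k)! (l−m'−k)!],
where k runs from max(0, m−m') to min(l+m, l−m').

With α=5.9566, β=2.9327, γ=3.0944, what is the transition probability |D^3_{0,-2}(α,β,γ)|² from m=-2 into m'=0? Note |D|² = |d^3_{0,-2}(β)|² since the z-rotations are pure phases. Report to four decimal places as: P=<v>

P=0.0033

First d^3_{0,-2}(β=2.9327), then the phase factors e^{-i(0)α} and e^{-i(-2)γ}:
Half-angle: c=0.104257, s=0.994550. N=√(6·6·1·120)=65.726707
The bounds max(0,m−m')=0 and min(l+m,l−m')=1 give 2 terms
  k=0: (−1)^2·65.7267/(12)·0.1043^4·0.9946^2 = +0.000640
  k=1: (−1)^3·65.7267/(12)·0.1043^2·0.9946^4 = -0.058247
d^3_{0,-2}(2.9327) = +0.000640 -0.058247 = -0.057607
|D^3_{0,-2}|² = |d^3_{0,-2}(β)|² = (-0.057607)² = 0.003319 (the z-rotation phases have unit modulus)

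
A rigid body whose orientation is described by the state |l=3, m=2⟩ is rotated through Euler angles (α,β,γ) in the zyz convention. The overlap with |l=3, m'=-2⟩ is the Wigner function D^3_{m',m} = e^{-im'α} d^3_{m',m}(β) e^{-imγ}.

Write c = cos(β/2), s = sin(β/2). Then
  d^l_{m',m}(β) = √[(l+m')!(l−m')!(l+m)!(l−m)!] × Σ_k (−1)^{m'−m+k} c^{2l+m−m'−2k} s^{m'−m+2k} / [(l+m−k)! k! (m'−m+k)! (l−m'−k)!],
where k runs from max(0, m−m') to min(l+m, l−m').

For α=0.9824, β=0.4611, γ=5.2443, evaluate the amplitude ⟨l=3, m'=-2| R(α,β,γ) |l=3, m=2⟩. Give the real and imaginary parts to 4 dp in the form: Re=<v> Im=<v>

Re=-0.0079 Im=-0.0100

First d^3_{-2,2}(β=0.4611), then the phase factors e^{-i(-2)α} and e^{-i(2)γ}:
With c≡cos(β/2)=0.973541 and s≡sin(β/2)=0.228513, N=[1·120·120·1]^{1/2}=120.000000
The bounds max(0,m−m')=4 and min(l+m,l−m')=5 give 2 terms
  k=4: (−1)^0·120.0000/(24)·0.9735^2·0.2285^4 = +0.012922
  k=5: (−1)^1·120.0000/(120)·0.9735^0·0.2285^6 = -0.000142
d^3_{-2,2}(0.4611) = +0.012922 -0.000142 = +0.012779
Attach z-rotation phases: D = e^{-i(-2)(0.9824)}·(+0.012779)·e^{-i(2)(5.2443)} = -0.007934-0.010018i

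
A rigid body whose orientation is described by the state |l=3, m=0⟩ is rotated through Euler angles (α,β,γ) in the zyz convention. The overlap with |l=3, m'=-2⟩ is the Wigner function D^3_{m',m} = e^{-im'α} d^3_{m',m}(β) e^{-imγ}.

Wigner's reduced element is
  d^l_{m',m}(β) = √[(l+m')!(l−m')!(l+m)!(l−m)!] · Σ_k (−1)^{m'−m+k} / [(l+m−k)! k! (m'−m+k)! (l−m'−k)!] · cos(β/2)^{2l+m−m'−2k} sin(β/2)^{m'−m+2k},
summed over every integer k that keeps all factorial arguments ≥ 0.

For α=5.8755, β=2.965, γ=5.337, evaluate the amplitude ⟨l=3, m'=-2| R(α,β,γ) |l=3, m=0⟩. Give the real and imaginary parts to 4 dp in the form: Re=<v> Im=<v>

First d^3_{-2,0}(β=2.965), then the phase factors e^{-i(-2)α} and e^{-i(0)γ}:
With c≡cos(β/2)=0.088182 and s≡sin(β/2)=0.996104, N=[1·120·6·6]^{1/2}=65.726707
k∈{2,3} keeps every argument non-negative
  k=2: (−1)^0·65.7267/(12)·0.0882^4·0.9961^2 = +0.000329
  k=3: (−1)^1·65.7267/(12)·0.0882^2·0.9961^4 = -0.041931
d^3_{-2,0}(2.965) = +0.000329 -0.041931 = -0.041603
D = (+0.685599-0.727980i)·(-0.041603)·(+1.000000+0.000000i) = -0.028523+0.030286i

Re=-0.0285 Im=0.0303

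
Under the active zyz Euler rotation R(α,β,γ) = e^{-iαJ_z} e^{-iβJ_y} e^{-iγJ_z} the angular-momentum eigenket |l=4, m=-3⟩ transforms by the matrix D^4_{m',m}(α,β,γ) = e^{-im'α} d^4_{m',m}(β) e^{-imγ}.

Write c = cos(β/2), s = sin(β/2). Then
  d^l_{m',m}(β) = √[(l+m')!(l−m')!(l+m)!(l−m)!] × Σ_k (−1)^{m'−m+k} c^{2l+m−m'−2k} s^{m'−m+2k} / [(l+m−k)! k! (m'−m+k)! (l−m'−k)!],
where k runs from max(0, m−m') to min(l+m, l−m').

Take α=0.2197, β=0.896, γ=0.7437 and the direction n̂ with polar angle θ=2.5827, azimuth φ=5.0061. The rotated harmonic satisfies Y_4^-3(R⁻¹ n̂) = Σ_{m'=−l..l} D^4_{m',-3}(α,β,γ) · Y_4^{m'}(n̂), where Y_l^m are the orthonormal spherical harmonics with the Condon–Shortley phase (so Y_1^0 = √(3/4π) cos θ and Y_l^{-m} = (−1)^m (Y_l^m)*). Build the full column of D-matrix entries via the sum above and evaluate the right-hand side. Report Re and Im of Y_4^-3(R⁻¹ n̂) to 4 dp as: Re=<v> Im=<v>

Re=0.1992 Im=0.3543

Need the full column D^4_{m',-3} for m'=−4..4 at α=0.2197, β=0.896, γ=0.7437.
cos(β/2)=0.901315, sin(β/2)=0.433164
d^4_{-4,-3}: single k=1 term ⇒ +0.592017;  D = -0.591720+0.018759i
d^4_{-3,-3}: k∈[0..1] ⇒ +0.435526 -0.704146 = -0.268620;  D = +0.260177-0.066820i
d^4_{-2,-3}: k∈[0..1] ⇒ -0.783165 +0.542657 = -0.240508;  D = +0.214310-0.109157i
d^4_{-1,-3}: k∈[0..1] ⇒ +0.798426 -0.307351 = +0.491075;  D = -0.378492+0.312888i
d^4_{0,-3}: k∈[0..1] ⇒ -0.572010 +0.132116 = -0.439895;  D = +0.269812-0.347431i
d^4_{1,-3}: k∈[0..1] ⇒ +0.307351 -0.042593 = +0.264758;  D = -0.112915+0.239472i
d^4_{2,-3}: k∈[0..1] ⇒ -0.125336 +0.009650 = -0.115687;  D = +0.025348-0.112875i
d^4_{3,-3}: k∈[0..1] ⇒ +0.037563 -0.001239 = +0.036324;  D = -0.000044+0.036324i
d^4_{4,-3}: single k=0 term ⇒ -0.007294;  D = -0.001581-0.007121i
Y_4^{m'}(θ=2.5827,φ=5.0061) and Σ D·Y over m':
  (-0.5917+0.0188i)·(+0.0135-0.0323i)  (+0.2602-0.0668i)·(+0.1221+0.1007i)  (+0.2143-0.1092i)·(-0.3157+0.2102i)  (-0.3785+0.3129i)·(-0.1251-0.4136i)  (+0.2698-0.3474i)·(-0.0507+0.0000i)  (-0.1129+0.2395i)·(+0.1251-0.4136i)  (+0.0253-0.1129i)·(-0.3157-0.2102i)  (-0.0000+0.0363i)·(-0.1221+0.1007i)  (-0.0016-0.0071i)·(+0.0135+0.0323i)
Y_4^-3(R⁻¹ n̂) = +0.199244+0.354311i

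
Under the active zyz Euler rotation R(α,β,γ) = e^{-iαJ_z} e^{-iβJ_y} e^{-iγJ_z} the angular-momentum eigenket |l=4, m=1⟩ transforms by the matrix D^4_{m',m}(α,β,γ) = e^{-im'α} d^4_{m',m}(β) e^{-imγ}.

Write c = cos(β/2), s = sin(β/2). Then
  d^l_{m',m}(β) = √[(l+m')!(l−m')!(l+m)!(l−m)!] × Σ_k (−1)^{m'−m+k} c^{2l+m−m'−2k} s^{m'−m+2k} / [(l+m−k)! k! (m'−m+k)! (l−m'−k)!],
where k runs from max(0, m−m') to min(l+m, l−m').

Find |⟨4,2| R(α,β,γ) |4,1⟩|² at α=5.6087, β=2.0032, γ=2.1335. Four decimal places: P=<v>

P=0.1677

First d^4_{2,1}(β=2.0032), then the phase factors e^{-i(2)α} and e^{-i(1)γ}:
With c≡cos(β/2)=0.538955 and s≡sin(β/2)=0.842334, N=[720·2·120·6]^{1/2}=1018.233765
Admissible k: 0..2 (factorial args all ≥0)
  k=0: (−1)^1·1018.2338/(240)·0.5390^7·0.8423^1 = -0.047205
  k=1: (−1)^2·1018.2338/(48)·0.5390^5·0.8423^3 = +0.576532
  k=2: (−1)^3·1018.2338/(72)·0.5390^3·0.8423^5 = -0.938849
d^4_{2,1}(2.0032) = -0.047205 +0.576532 -0.938849 = -0.409522
|D^4_{2,1}|² = |d^4_{2,1}(β)|² = (-0.409522)² = 0.167709 (the z-rotation phases have unit modulus)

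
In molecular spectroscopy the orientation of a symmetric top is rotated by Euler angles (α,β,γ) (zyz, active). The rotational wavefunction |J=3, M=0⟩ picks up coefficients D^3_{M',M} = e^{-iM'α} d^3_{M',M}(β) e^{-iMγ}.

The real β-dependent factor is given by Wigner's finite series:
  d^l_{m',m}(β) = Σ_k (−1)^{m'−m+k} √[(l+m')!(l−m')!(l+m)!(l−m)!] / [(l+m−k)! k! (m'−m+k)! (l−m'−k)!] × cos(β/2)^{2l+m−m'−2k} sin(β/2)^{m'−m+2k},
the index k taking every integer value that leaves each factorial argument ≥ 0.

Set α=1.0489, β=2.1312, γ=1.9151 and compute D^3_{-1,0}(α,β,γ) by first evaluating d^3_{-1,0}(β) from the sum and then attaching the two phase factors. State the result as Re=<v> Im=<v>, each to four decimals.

Re=0.0754 Im=0.1312

D^3_{-1,0}(1.0489,2.1312,1.9151) = e^{-i·-1·1.0489}·d^3_{-1,0}(2.1312)·e^{-i·0·1.9151}. Compute d first:
Half-angle: c=0.483979, s=0.875079. N=√(2·24·6·6)=41.569219
Admissible k: 1..3 (factorial args all ≥0)
  k=1: (−1)^0·41.5692/(12)·0.4840^5·0.8751^1 = +0.080496
  k=2: (−1)^1·41.5692/(4)·0.4840^3·0.8751^3 = -0.789468
  k=3: (−1)^2·41.5692/(12)·0.4840^1·0.8751^5 = +0.860310
d^3_{-1,0}(2.1312) = +0.080496 -0.789468 +0.860310 = +0.151337
Attach z-rotation phases: D = e^{-i(-1)(1.0489)}·(+0.151337)·e^{-i(0)(1.9151)} = +0.075445+0.131190i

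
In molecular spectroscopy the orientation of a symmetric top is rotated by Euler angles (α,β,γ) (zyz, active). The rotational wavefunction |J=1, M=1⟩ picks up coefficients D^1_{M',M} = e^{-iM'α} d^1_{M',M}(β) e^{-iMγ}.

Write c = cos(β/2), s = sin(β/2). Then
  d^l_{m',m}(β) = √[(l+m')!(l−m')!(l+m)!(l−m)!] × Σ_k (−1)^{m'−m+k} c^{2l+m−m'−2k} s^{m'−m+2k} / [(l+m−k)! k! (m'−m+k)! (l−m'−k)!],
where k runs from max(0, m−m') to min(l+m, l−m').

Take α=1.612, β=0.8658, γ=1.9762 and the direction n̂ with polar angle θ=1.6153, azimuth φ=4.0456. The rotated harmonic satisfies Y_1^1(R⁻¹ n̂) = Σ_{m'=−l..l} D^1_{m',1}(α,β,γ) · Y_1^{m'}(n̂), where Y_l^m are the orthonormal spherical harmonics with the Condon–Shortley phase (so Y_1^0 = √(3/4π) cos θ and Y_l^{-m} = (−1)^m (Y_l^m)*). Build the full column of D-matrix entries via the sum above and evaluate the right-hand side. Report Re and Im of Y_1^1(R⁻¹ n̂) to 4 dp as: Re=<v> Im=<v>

Need the full column D^1_{m',1} for m'=−1..1 at α=1.612, β=0.8658, γ=1.9762.
cos(β/2)=0.907753, sin(β/2)=0.419505
d^1_{-1,1}: single k=2 term ⇒ +0.175984;  D = +0.164441-0.062686i
d^1_{0,1}: single k=1 term ⇒ +0.538542;  D = -0.212396-0.494890i
d^1_{1,1}: single k=0 term ⇒ +0.824016;  D = -0.743194+0.355899i
Y_1^{m'}(θ=1.6153,φ=4.0456) and Σ D·Y over m':
  (+0.1644-0.0627i)·(-0.2135+0.2712i)  (-0.2124-0.4949i)·(-0.0217+0.0000i)  (-0.7432+0.3559i)·(+0.2135+0.2712i)
Y_1^1(R⁻¹ n̂) = -0.268658-0.056861i

Re=-0.2687 Im=-0.0569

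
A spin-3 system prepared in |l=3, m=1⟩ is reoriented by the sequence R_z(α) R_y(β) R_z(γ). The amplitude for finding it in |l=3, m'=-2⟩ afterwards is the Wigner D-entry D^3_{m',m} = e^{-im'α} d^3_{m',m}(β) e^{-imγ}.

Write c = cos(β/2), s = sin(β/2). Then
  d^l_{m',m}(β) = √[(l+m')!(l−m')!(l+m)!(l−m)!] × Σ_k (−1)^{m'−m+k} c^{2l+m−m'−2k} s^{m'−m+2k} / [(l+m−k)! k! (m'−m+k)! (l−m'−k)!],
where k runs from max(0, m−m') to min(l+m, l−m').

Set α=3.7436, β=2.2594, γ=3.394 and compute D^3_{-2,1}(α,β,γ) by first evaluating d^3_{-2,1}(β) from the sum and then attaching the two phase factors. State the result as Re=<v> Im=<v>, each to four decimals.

Re=0.2626 Im=0.3684

Split into d^3_{-2,1}(β=2.2594) × two z-phases.
With c≡cos(β/2)=0.426931 and s≡sin(β/2)=0.904284, N=[1·120·24·2]^{1/2}=75.894664
The bounds max(0,m−m')=3 and min(l+m,l−m')=4 give 2 terms
  k=3: (−1)^0·75.8947/(12)·0.4269^3·0.9043^3 = +0.363930
  k=4: (−1)^1·75.8947/(24)·0.4269^1·0.9043^5 = -0.816361
d^3_{-2,1}(2.2594) = +0.363930 -0.816361 = -0.452431
Attach z-rotation phases: D = e^{-i(-2)(3.7436)}·(-0.452431)·e^{-i(1)(3.394)} = +0.262580+0.368437i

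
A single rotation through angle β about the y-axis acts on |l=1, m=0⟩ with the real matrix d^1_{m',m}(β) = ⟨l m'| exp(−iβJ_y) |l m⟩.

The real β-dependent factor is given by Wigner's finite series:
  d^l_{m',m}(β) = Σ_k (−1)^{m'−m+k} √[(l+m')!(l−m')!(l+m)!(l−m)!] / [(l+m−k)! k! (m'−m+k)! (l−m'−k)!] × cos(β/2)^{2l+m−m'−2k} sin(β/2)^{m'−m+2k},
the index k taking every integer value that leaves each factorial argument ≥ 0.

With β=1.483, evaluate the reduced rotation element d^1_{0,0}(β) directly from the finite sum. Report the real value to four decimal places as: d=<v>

d=0.0877

d^1_{0,0}(β=1.483) via Wigner's sum:
c=cos(1.483/2)=0.737456, s=sin(1.483/2)=0.675395; N=√[1·1·1·1]=1.000000
The bounds max(0,m−m')=0 and min(l+m,l−m')=1 give 2 terms
  k=0: (−1)^0·1.0000/(1)·0.7375^2·0.6754^0 = +0.543842
  k=1: (−1)^1·1.0000/(1)·0.7375^0·0.6754^2 = -0.456158
d^1_{0,0}(1.483) = +0.543842 -0.456158 = +0.087684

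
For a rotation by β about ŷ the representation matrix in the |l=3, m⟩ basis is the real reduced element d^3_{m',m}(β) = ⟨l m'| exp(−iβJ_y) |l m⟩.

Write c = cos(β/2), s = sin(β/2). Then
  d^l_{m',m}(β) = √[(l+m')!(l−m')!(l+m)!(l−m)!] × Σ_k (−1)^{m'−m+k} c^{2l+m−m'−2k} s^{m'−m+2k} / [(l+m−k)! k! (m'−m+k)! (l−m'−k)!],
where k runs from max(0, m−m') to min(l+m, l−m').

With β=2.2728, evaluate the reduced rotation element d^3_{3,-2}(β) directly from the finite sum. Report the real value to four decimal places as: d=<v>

d=-0.6332

d^3_{3,-2}(β=2.2728) via Wigner's sum:
With c≡cos(β/2)=0.420863 and s≡sin(β/2)=0.907124, N=[720·1·1·120]^{1/2}=293.938769
k∈{0} keeps every argument non-negative
  k=0: (−1)^5·293.9388/(120)·0.4209^1·0.9071^5 = -0.633214
d^3_{3,-2}(2.2728) = -0.633214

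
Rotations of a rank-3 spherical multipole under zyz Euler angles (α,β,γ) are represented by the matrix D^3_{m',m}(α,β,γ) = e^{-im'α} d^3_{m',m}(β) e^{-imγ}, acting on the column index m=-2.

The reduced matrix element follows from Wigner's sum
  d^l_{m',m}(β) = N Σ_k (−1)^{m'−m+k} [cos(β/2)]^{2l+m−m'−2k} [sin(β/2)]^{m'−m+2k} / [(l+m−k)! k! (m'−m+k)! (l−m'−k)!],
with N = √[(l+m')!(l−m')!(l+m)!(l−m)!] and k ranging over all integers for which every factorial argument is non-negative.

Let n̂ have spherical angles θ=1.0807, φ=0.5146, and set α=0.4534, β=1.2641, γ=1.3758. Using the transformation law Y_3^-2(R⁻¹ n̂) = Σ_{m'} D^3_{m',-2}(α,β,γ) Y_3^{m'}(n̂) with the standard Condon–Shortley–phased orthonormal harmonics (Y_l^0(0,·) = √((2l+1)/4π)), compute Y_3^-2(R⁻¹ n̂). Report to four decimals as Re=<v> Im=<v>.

Re=-0.0359 Im=-0.0067

Need the full column D^3_{m',-2} for m'=−3..3 at α=0.4534, β=1.2641, γ=1.3758.
cos(β/2)=0.806818, sin(β/2)=0.590800
d^3_{-3,-2}: single k=1 term ⇒ +0.494760;  D = -0.279603-0.408178i
d^3_{-2,-2}: k∈[0..1] ⇒ +0.275838 -0.739526 = -0.463688;  D = +0.403131+0.229112i
d^3_{-1,-2}: k∈[0..1] ⇒ -0.638732 +0.684981 = +0.046249;  D = -0.046156-0.002931i
d^3_{0,-2}: k∈[0..1] ⇒ +0.810110 -0.434384 = +0.375726;  D = -0.347514+0.142844i
d^3_{1,-2}: k∈[0..1] ⇒ -0.684981 +0.183645 = -0.501336;  D = +0.333355-0.374450i
d^3_{2,-2}: k∈[0..1] ⇒ +0.396536 -0.042525 = +0.354012;  D = -0.095791+0.340805i
d^3_{3,-2}: single k=0 term ⇒ -0.142250;  D = -0.025383-0.139968i
Y_3^{m'}(θ=1.0807,φ=0.5146) and Σ D·Y over m':
  (-0.2796-0.4082i)·(+0.0077-0.2864i)  (+0.4031+0.2291i)·(+0.1930-0.3209i)  (-0.0462-0.0029i)·(+0.0268-0.0151i)  (-0.3475+0.1428i)·(-0.3324+0.0000i)  (+0.3334-0.3744i)·(-0.0268-0.0151i)  (-0.0958+0.3408i)·(+0.1930+0.3209i)  (-0.0254-0.1400i)·(-0.0077-0.2864i)
Y_3^-2(R⁻¹ n̂) = -0.035857-0.006669i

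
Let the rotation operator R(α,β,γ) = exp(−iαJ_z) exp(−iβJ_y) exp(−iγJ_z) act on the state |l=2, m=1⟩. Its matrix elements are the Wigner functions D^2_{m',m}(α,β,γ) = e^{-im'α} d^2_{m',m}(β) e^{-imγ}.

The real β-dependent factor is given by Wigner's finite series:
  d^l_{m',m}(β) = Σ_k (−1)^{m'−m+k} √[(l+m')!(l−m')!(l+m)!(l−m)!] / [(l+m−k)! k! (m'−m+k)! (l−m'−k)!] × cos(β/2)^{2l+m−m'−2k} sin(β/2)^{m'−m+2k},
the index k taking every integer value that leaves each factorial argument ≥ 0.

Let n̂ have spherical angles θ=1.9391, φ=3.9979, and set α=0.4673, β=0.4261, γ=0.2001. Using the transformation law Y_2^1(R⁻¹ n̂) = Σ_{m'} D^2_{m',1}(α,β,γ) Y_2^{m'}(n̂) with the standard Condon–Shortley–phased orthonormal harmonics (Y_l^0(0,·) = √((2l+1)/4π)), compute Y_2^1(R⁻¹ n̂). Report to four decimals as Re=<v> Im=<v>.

Re=-0.3675 Im=-0.1164

Need the full column D^2_{m',1} for m'=−2..2 at α=0.4673, β=0.4261, γ=0.2001.
cos(β/2)=0.977391, sin(β/2)=0.211442
d^2_{-2,1}: single k=3 term ⇒ +0.018479;  D = +0.013714+0.012385i
d^2_{-1,1}: k∈[2..3] ⇒ +0.128127 -0.001999 = +0.126128;  D = +0.121652+0.033302i
d^2_{0,1}: k∈[1..2] ⇒ +0.483583 -0.022632 = +0.460951;  D = +0.451754-0.091622i
d^2_{1,1}: k∈[0..1] ⇒ +0.912583 -0.128127 = +0.784457;  D = +0.616139-0.485536i
d^2_{2,1}: single k=0 term ⇒ -0.394844;  D = -0.166784+0.357890i
Y_2^{m'}(θ=1.9391,φ=3.9979) and Σ D·Y over m':
  (+0.0137+0.0124i)·(-0.0475-0.3328i)  (+0.1217+0.0333i)·(+0.1700-0.1960i)  (+0.4518-0.0916i)·(-0.1927+0.0000i)  (+0.6161-0.4855i)·(-0.1700-0.1960i)  (-0.1668+0.3579i)·(-0.0475+0.3328i)
Y_2^1(R⁻¹ n̂) = -0.367519-0.116421i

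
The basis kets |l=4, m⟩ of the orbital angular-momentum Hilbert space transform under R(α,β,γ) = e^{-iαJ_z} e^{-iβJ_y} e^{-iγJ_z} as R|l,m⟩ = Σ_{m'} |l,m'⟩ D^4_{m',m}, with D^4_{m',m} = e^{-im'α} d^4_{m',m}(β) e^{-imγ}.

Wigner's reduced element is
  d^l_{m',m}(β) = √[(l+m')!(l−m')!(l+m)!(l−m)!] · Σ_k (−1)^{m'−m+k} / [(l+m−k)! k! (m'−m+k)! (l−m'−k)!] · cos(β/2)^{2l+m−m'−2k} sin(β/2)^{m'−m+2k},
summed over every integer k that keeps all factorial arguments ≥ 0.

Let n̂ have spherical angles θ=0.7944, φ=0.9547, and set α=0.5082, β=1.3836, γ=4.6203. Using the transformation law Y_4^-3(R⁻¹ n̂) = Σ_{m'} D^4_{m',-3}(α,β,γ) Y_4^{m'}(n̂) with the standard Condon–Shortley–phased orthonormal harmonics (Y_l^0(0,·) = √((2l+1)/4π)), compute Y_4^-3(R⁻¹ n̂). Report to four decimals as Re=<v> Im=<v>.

Re=0.2419 Im=-0.0904

Need the full column D^4_{m',-3} for m'=−4..4 at α=0.5082, β=1.3836, γ=4.6203.
cos(β/2)=0.770099, sin(β/2)=0.637924
d^4_{-4,-3}: single k=1 term ⇒ +0.289828;  D = -0.284843-0.053523i
d^4_{-3,-3}: k∈[0..1] ⇒ +0.123701 -0.594177 = -0.470476;  D = +0.446227-0.149096i
d^4_{-2,-3}: k∈[0..1] ⇒ -0.383406 +0.789270 = +0.405864;  D = -0.273709+0.299681i
d^4_{-1,-3}: k∈[0..1] ⇒ +0.673733 -0.770517 = -0.096783;  D = +0.022247-0.094192i
d^4_{0,-3}: k∈[0..1] ⇒ -0.831964 +0.570886 = -0.261077;  D = -0.071213-0.251177i
d^4_{1,-3}: k∈[0..1] ⇒ +0.770517 -0.317233 = +0.453284;  D = +0.320221+0.320818i
d^4_{2,-3}: k∈[0..1] ⇒ -0.541590 +0.123878 = -0.417712;  D = -0.401660-0.114686i
d^4_{3,-3}: k∈[0..1] ⇒ +0.279773 -0.027425 = +0.252348;  D = +0.245699-0.057547i
d^4_{4,-3}: single k=0 term ⇒ -0.093643;  D = -0.069262+0.063023i
Y_4^{m'}(θ=0.7944,φ=0.9547) and Σ D·Y over m':
  (-0.2848-0.0535i)·(-0.0894+0.0718i)  (+0.4462-0.1491i)·(-0.3063-0.0873i)  (-0.2737+0.2997i)·(-0.1378-0.3914i)  (+0.0222-0.0942i)·(+0.0597-0.0843i)  (-0.0712-0.2512i)·(-0.3483+0.0000i)  (+0.3202+0.3208i)·(-0.0597-0.0843i)  (-0.4017-0.1147i)·(-0.1378+0.3914i)  (+0.2457-0.0575i)·(+0.3063-0.0873i)  (-0.0693+0.0630i)·(-0.0894-0.0718i)
Y_4^-3(R⁻¹ n̂) = +0.241949-0.090439i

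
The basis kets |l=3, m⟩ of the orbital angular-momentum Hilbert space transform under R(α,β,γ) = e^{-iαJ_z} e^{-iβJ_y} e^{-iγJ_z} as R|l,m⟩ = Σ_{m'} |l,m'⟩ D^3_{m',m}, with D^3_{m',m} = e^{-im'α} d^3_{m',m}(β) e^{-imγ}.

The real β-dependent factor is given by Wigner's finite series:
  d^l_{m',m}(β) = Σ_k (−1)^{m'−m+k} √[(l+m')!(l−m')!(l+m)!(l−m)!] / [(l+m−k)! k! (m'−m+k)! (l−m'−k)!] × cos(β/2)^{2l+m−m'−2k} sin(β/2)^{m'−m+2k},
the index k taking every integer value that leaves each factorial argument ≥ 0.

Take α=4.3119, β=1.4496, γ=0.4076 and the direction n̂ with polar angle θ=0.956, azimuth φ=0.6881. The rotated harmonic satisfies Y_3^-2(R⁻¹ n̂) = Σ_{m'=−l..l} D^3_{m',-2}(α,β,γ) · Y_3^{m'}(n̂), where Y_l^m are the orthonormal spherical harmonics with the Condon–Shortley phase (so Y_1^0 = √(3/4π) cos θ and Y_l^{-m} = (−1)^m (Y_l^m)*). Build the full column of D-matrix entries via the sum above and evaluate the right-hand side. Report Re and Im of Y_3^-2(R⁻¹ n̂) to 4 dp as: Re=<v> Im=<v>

Re=0.1085 Im=-0.3683

Need the full column D^3_{m',-2} for m'=−3..3 at α=4.3119, β=1.4496, γ=0.4076.
cos(β/2)=0.748632, sin(β/2)=0.662986
d^3_{-3,-2}: single k=1 term ⇒ +0.381876;  D = +0.143865+0.353740i
d^3_{-2,-2}: k∈[0..1] ⇒ +0.176040 -0.690322 = -0.514283;  D = +0.514231+0.007314i
d^3_{-1,-2}: k∈[0..1] ⇒ -0.492999 +0.773300 = +0.280300;  D = +0.112940-0.256540i
d^3_{0,-2}: k∈[0..1] ⇒ +0.756210 -0.593081 = +0.163129;  D = +0.111861+0.118736i
d^3_{1,-2}: k∈[0..1] ⇒ -0.773300 +0.303242 = -0.470058;  D = +0.440730-0.163435i
d^3_{2,-2}: k∈[0..1] ⇒ +0.541407 -0.084923 = +0.456484;  D = +0.020709-0.456014i
d^3_{3,-2}: single k=0 term ⇒ -0.234890;  D = -0.211926-0.101295i
Y_3^{m'}(θ=0.956,φ=0.6881) and Σ D·Y over m':
  (+0.1439+0.3537i)·(-0.1077-0.2003i)  (+0.5142+0.0073i)·(+0.0761-0.3859i)  (+0.1129-0.2565i)·(+0.1353-0.1112i)  (+0.1119+0.1187i)·(-0.2877+0.0000i)  (+0.4407-0.1634i)·(-0.1353-0.1112i)  (+0.0207-0.4560i)·(+0.0761+0.3859i)  (-0.2119-0.1013i)·(+0.1077-0.2003i)
Y_3^-2(R⁻¹ n̂) = +0.108491-0.368334i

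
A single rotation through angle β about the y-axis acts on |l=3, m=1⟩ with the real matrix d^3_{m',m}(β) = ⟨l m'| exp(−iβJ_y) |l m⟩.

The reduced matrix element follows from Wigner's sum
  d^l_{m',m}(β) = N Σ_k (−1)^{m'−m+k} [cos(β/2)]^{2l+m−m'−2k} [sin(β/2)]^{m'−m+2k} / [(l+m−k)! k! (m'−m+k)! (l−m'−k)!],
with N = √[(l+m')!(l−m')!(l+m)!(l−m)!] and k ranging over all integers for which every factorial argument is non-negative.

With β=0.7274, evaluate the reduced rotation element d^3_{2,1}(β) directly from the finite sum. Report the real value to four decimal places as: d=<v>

d=-0.5697

d^3_{2,1}(β=0.7274) via Wigner's sum:
c=cos(0.7274/2)=0.934587, s=sin(0.7274/2)=0.355735; N=√[120·1·24·2]=75.894664
k: max(0,(1)−(2))=0 … min(3+(1),3−(2))=1
  k=0: (−1)^1·75.8947/(24)·0.9346^5·0.3557^1 = -0.802093
  k=1: (−1)^2·75.8947/(12)·0.9346^3·0.3557^3 = +0.232417
d^3_{2,1}(0.7274) = -0.802093 +0.232417 = -0.569676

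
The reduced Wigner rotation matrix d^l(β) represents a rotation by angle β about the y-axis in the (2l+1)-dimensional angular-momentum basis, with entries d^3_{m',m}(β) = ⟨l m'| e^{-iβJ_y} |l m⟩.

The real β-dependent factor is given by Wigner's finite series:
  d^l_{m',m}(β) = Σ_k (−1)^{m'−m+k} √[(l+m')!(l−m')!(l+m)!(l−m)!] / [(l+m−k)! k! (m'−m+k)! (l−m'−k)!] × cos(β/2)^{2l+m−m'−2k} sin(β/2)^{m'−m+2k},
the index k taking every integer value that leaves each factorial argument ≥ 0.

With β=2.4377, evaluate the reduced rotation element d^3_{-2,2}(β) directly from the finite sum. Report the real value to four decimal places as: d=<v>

d=-0.2228

d^3_{-2,2}(β=2.4377) via Wigner's sum:
With c≡cos(β/2)=0.344725 and s≡sin(β/2)=0.938704, N=[1·120·120·1]^{1/2}=120.000000
k∈{4,5} keeps every argument non-negative
  k=4: (−1)^0·120.0000/(24)·0.3447^2·0.9387^4 = +0.461350
  k=5: (−1)^1·120.0000/(120)·0.3447^0·0.9387^6 = -0.684181
d^3_{-2,2}(2.4377) = +0.461350 -0.684181 = -0.222830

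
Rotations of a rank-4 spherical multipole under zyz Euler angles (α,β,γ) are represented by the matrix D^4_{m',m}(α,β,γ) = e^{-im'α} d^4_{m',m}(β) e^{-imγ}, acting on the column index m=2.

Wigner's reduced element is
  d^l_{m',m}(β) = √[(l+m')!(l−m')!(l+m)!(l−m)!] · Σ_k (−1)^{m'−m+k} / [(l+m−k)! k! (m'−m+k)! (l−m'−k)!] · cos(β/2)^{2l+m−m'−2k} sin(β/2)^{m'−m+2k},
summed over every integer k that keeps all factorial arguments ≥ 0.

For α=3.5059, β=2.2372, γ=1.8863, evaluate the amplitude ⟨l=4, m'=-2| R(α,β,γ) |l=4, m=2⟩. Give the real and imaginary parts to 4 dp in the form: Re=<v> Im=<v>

Re=0.4249 Im=0.0416

First d^4_{-2,2}(β=2.2372), then the phase factors e^{-i(-2)α} and e^{-i(2)γ}:
With c≡cos(β/2)=0.436942 and s≡sin(β/2)=0.899490, N=[2·720·720·2]^{1/2}=1440.000000
The bounds max(0,m−m')=4 and min(l+m,l−m')=6 give 3 terms
  k=4: (−1)^0·1440.0000/(96)·0.4369^4·0.8995^4 = +0.357908
  k=5: (−1)^1·1440.0000/(120)·0.4369^2·0.8995^6 = -1.213406
  k=6: (−1)^2·1440.0000/(1440)·0.4369^0·0.8995^8 = +0.428518
d^4_{-2,2}(2.2372) = +0.357908 -1.213406 +0.428518 = -0.426979
Attach z-rotation phases: D = e^{-i(-2)(3.5059)}·(-0.426979)·e^{-i(2)(1.8863)} = +0.424947+0.041610i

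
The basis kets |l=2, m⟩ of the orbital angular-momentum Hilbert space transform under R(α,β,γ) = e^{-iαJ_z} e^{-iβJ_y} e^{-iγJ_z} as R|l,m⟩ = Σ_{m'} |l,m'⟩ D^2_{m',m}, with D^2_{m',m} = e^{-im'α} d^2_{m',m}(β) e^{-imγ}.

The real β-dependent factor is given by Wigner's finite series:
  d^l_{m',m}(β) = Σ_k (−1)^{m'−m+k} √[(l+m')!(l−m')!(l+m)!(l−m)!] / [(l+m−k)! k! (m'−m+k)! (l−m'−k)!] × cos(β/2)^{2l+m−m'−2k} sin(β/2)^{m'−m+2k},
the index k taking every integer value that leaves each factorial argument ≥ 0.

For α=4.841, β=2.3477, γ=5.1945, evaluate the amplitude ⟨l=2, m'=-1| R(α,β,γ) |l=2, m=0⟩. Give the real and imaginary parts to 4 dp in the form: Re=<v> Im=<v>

First d^2_{-1,0}(β=2.3477), then the phase factors e^{-i(-1)α} and e^{-i(0)γ}:
c=cos(2.3477/2)=0.386604, s=sin(2.3477/2)=0.922246; N=√[1·6·2·2]=4.898979
k: max(0,(0)−(-1))=1 … min(2+(0),2−(-1))=2
  k=1: (−1)^0·4.8990/(2)·0.3866^3·0.9222^1 = +0.130533
  k=2: (−1)^1·4.8990/(2)·0.3866^1·0.9222^3 = -0.742817
d^2_{-1,0}(2.3477) = +0.130533 -0.742817 = -0.612284
Attach z-rotation phases: D = e^{-i(-1)(4.841)}·(-0.612284)·e^{-i(0)(5.1945)} = -0.078530+0.607227i

Re=-0.0785 Im=0.6072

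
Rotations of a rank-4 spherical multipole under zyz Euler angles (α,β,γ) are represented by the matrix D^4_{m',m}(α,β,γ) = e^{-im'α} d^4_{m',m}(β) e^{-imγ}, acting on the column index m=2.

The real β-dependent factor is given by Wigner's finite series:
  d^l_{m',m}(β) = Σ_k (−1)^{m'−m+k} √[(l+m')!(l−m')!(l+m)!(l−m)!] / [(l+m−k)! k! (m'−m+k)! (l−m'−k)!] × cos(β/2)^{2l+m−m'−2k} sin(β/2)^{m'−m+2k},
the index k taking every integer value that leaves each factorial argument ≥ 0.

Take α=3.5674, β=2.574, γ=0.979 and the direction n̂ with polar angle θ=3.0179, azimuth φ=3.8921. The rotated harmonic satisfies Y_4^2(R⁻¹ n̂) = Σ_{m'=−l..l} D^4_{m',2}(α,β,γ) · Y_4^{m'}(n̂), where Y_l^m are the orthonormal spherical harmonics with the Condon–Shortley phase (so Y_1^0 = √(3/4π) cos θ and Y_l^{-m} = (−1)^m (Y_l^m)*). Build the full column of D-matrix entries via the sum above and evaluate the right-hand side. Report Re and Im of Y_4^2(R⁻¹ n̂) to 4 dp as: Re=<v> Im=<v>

Need the full column D^4_{m',2} for m'=−4..4 at α=3.5674, β=2.574, γ=0.979.
cos(β/2)=0.280002, sin(β/2)=0.959999
d^4_{-4,2}: single k=6 term ⇒ +0.324734;  D = +0.314252-0.081841i
d^4_{-3,2}: k∈[5..6] ⇒ +0.200920 -0.787267 = -0.586347;  D = +0.455714-0.368954i
d^4_{-2,2}: k∈[4..6] ⇒ +0.078311 -0.736427 +0.721386 = +0.063270;  D = +0.028338-0.056568i
d^4_{-1,2}: k∈[3..5] ⇒ +0.021534 -0.379704 +0.892677 = +0.534507;  D = -0.020629+0.534109i
d^4_{0,2}: k∈[2..4] ⇒ +0.004213 -0.132075 +0.582197 = +0.454335;  D = -0.171557-0.420700i
d^4_{1,2}: k∈[1..3] ⇒ +0.000550 -0.032302 +0.253136 = +0.221384;  D = +0.160804+0.152160i
d^4_{2,2}: k∈[0..2] ⇒ +0.000038 -0.005330 +0.078311 = +0.073019;  D = -0.069032-0.023798i
d^4_{3,2}: k∈[0..1] ⇒ -0.000485 +0.017092 = +0.016608;  D = +0.016535-0.001556i
d^4_{4,2}: single k=0 term ⇒ +0.002350;  D = -0.002040+0.001167i
Y_4^{m'}(θ=3.0179,φ=3.8921) and Σ D·Y over m':
  (+0.3143-0.0818i)·(-0.0001-0.0000i)  (+0.4557-0.3690i)·(-0.0015-0.0018i)  (+0.0283-0.0566i)·(+0.0021-0.0299i)  (-0.0206+0.5341i)·(+0.1649-0.1538i)  (-0.1716-0.4207i)·(+0.7827+0.0000i)  (+0.1608+0.1522i)·(-0.1649-0.1538i)  (-0.0690-0.0238i)·(+0.0021+0.0299i)  (+0.0165-0.0016i)·(+0.0015-0.0018i)  (-0.0020+0.0012i)·(-0.0001+0.0000i)
Y_4^2(R⁻¹ n̂) = -0.061071-0.291256i

Re=-0.0611 Im=-0.2913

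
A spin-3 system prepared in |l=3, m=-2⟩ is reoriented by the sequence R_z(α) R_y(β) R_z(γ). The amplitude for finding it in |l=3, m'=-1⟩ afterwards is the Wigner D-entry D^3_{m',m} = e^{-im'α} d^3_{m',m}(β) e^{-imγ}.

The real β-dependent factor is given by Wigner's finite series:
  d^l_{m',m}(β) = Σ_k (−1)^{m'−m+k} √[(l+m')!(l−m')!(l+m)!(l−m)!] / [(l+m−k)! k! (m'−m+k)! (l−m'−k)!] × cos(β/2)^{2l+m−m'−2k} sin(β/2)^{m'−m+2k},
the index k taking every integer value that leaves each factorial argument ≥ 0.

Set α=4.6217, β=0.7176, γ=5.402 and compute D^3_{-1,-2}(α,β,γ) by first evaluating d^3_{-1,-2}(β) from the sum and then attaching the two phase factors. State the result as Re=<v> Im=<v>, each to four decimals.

Re=0.5516 Im=-0.1600

First d^3_{-1,-2}(β=0.7176), then the phase factors e^{-i(-1)α} and e^{-i(-2)γ}:
Half-angle: c=0.936319, s=0.351151. N=√(2·24·1·120)=75.894664
k∈{0,1} keeps every argument non-negative
  k=0: (−1)^1·75.8947/(24)·0.9363^5·0.3512^1 = -0.799121
  k=1: (−1)^2·75.8947/(12)·0.9363^3·0.3512^3 = +0.224793
d^3_{-1,-2}(0.7176) = -0.799121 +0.224793 = -0.574328
Attach z-rotation phases: D = e^{-i(-1)(4.6217)}·(-0.574328)·e^{-i(-2)(5.402)} = +0.551601-0.159968i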